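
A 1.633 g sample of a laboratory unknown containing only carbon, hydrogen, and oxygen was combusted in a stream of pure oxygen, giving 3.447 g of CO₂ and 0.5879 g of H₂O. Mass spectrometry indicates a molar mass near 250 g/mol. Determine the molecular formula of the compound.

mol C = 3.447 g CO₂ ÷ 44.009 g/mol = 0.078325 mol
mol H = 2 × 0.5879 g H₂O ÷ 18.015 g/mol = 0.065268 mol
mass O = 1.633 − (0.94076 + 0.065790) = 0.62645 g → mol O = 0.62645 ÷ 15.999 = 0.039156 mol
Divide by the smallest (0.039156 mol): C 2.000, H 1.667, O 1.000
Multiplying each by 3 gives whole numbers: C 6.00, H 5.00, O 3.00
Empirical formula: C6H5O3
Empirical-formula mass = 125.10 g/mol; 250 ÷ 125.10 ≈ 2, so the molecular formula is C12H10O6.

C12H10O6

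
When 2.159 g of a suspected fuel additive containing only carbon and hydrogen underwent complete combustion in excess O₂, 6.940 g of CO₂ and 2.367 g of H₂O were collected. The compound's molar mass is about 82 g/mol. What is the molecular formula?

C6H10

mol C = 6.940 g CO₂ ÷ 44.009 g/mol = 0.15770 mol
mol H = 2 × 2.367 g H₂O ÷ 18.015 g/mol = 0.26278 mol
Divide by the smallest (0.15770 mol): C 1.000, H 1.666
Multiplying each by 3 gives whole numbers: C 3.00, H 5.00
Empirical formula: C3H5
Empirical-formula mass = 41.07 g/mol; 82 ÷ 41.07 ≈ 2, so the molecular formula is C6H10.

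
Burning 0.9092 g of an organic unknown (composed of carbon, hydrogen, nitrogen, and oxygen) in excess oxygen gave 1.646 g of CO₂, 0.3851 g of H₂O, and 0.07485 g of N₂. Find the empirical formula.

mol C = 1.646 g CO₂ ÷ 44.009 g/mol = 0.037401 mol
mol H = 2 × 0.3851 g H₂O ÷ 18.015 g/mol = 0.042753 mol
mol N = 2 × 0.07485 g N₂ ÷ 28.014 g/mol = 0.0053438 mol
mass O = 0.9092 − (0.44923 + 0.043095 + 0.074850) = 0.34203 g → mol O = 0.34203 ÷ 15.999 = 0.021378 mol
Divide by the smallest (0.0053438 mol): C 6.999, H 8.001, N 1.000, O 4.001

C7H8NO4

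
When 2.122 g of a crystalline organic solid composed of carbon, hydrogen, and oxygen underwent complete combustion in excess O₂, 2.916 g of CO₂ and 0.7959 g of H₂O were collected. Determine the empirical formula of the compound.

C6H8O7

mol C = 2.916 g CO₂ ÷ 44.009 g/mol = 0.066259 mol
mol H = 2 × 0.7959 g H₂O ÷ 18.015 g/mol = 0.088360 mol
mass O = 2.122 − (0.79584 + 0.089067) = 1.2371 g → mol O = 1.2371 ÷ 15.999 = 0.077323 mol
Divide by the smallest (0.066259 mol): C 1.000, H 1.334, O 1.167
Multiplying each by 6 gives whole numbers: C 6.00, H 8.00, O 7.00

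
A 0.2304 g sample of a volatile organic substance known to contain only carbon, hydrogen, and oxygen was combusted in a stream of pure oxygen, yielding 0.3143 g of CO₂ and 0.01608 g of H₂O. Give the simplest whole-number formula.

C4HO5

mol C = 0.3143 g CO₂ ÷ 44.009 g/mol = 0.0071417 mol
mol H = 2 × 0.01608 g H₂O ÷ 18.015 g/mol = 0.0017852 mol
mass O = 0.2304 − (0.085779 + 0.0017995) = 0.14282 g → mol O = 0.14282 ÷ 15.999 = 0.0089269 mol
Divide by the smallest (0.0017852 mol): C 4.001, H 1.000, O 5.001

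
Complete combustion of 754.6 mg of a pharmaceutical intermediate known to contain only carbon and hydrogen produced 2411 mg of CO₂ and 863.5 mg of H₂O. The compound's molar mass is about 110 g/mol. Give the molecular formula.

C8H14

mol C = 2.411 g CO₂ ÷ 44.009 g/mol = 0.054784 mol
mol H = 2 × 0.8635 g H₂O ÷ 18.015 g/mol = 0.095865 mol
Divide by the smallest (0.054784 mol): C 1.000, H 1.750
Multiplying each by 4 gives whole numbers: C 4.00, H 7.00
Empirical formula: C4H7
Empirical-formula mass = 55.10 g/mol; 110 ÷ 55.10 ≈ 2, so the molecular formula is C8H14.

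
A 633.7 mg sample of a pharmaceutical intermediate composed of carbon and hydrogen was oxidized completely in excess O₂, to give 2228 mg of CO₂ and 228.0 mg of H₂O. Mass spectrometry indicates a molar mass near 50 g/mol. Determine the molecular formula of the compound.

C4H2

mol C = 2.228 g CO₂ ÷ 44.009 g/mol = 0.050626 mol
mol H = 2 × 0.2280 g H₂O ÷ 18.015 g/mol = 0.025312 mol
Divide by the smallest (0.025312 mol): C 2.000, H 1.000
Empirical formula: C2H
Empirical-formula mass = 25.03 g/mol; 50 ÷ 25.03 ≈ 2, so the molecular formula is C4H2.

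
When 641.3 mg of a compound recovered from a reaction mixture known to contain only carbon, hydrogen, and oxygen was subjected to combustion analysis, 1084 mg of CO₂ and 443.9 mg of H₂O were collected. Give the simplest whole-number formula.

mol C = 1.084 g CO₂ ÷ 44.009 g/mol = 0.024631 mol
mol H = 2 × 0.4439 g H₂O ÷ 18.015 g/mol = 0.049281 mol
mass O = 0.6413 − (0.29585 + 0.049675) = 0.29578 g → mol O = 0.29578 ÷ 15.999 = 0.018487 mol
Divide by the smallest (0.018487 mol): C 1.332, H 2.666, O 1.000
Multiplying each by 3 gives whole numbers: C 4.00, H 8.00, O 3.00

C4H8O3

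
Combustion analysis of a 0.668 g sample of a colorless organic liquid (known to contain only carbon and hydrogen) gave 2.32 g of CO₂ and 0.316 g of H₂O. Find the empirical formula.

C3H2

mol C = 2.32 g CO₂ ÷ 44.009 g/mol = 0.05272 mol
mol H = 2 × 0.316 g H₂O ÷ 18.015 g/mol = 0.03508 mol
Divide by the smallest (0.03508 mol): C 1.503, H 1.000
Multiplying each by 2 gives whole numbers: C 3.01, H 2.00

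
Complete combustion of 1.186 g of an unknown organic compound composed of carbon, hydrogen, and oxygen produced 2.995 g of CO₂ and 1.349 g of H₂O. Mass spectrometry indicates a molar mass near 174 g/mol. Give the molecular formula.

C10H22O2

mol C = 2.995 g CO₂ ÷ 44.009 g/mol = 0.068054 mol
mol H = 2 × 1.349 g H₂O ÷ 18.015 g/mol = 0.14976 mol
mass O = 1.186 − (0.81740 + 0.15096) = 0.21764 g → mol O = 0.21764 ÷ 15.999 = 0.013603 mol
Divide by the smallest (0.013603 mol): C 5.003, H 11.009, O 1.000
Empirical formula: C5H11O
Empirical-formula mass = 87.14 g/mol; 174 ÷ 87.14 ≈ 2, so the molecular formula is C10H22O2.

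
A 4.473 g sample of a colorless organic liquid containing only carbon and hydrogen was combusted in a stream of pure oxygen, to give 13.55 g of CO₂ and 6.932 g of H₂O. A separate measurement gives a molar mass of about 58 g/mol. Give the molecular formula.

C4H10

mol C = 13.55 g CO₂ ÷ 44.009 g/mol = 0.30789 mol
mol H = 2 × 6.932 g H₂O ÷ 18.015 g/mol = 0.76958 mol
Divide by the smallest (0.30789 mol): C 1.000, H 2.500
Multiplying each by 2 gives whole numbers: C 2.00, H 5.00
Empirical formula: C2H5
Empirical-formula mass = 29.06 g/mol; 58 ÷ 29.06 ≈ 2, so the molecular formula is C4H10.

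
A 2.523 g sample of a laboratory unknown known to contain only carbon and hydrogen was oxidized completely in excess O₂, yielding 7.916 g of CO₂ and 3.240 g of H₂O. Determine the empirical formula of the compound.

CH2

mol C = 7.916 g CO₂ ÷ 44.009 g/mol = 0.17987 mol
mol H = 2 × 3.240 g H₂O ÷ 18.015 g/mol = 0.35970 mol
Divide by the smallest (0.17987 mol): C 1.000, H 2.000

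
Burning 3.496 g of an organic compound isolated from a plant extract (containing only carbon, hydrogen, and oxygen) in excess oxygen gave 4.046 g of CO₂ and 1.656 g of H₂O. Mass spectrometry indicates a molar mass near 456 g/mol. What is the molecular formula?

mol C = 4.046 g CO₂ ÷ 44.009 g/mol = 0.091936 mol
mol H = 2 × 1.656 g H₂O ÷ 18.015 g/mol = 0.18385 mol
mass O = 3.496 − (1.1042 + 0.18532) = 2.2064 g → mol O = 2.2064 ÷ 15.999 = 0.13791 mol
Divide by the smallest (0.091936 mol): C 1.000, H 2.000, O 1.500
Multiplying each by 2 gives whole numbers: C 2.00, H 4.00, O 3.00
Empirical formula: C2H4O3
Empirical-formula mass = 76.05 g/mol; 456 ÷ 76.05 ≈ 6, so the molecular formula is C12H24O18.

C12H24O18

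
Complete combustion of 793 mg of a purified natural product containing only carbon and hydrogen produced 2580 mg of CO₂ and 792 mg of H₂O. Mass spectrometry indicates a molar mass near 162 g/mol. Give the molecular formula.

mol C = 2.58 g CO₂ ÷ 44.009 g/mol = 0.05862 mol
mol H = 2 × 0.792 g H₂O ÷ 18.015 g/mol = 0.08793 mol
Divide by the smallest (0.05862 mol): C 1.000, H 1.500
Multiplying each by 2 gives whole numbers: C 2.00, H 3.00
Empirical formula: C2H3
Empirical-formula mass = 27.05 g/mol; 162 ÷ 27.05 ≈ 6, so the molecular formula is C12H18.

C12H18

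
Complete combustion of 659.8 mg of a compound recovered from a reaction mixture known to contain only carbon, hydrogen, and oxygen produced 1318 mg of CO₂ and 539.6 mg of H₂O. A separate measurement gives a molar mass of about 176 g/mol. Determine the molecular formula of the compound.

mol C = 1.318 g CO₂ ÷ 44.009 g/mol = 0.029948 mol
mol H = 2 × 0.5396 g H₂O ÷ 18.015 g/mol = 0.059906 mol
mass O = 0.6598 − (0.35971 + 0.060385) = 0.23970 g → mol O = 0.23970 ÷ 15.999 = 0.014982 mol
Divide by the smallest (0.014982 mol): C 1.999, H 3.998, O 1.000
Empirical formula: C2H4O
Empirical-formula mass = 44.05 g/mol; 176 ÷ 44.05 ≈ 4, so the molecular formula is C8H16O4.

C8H16O4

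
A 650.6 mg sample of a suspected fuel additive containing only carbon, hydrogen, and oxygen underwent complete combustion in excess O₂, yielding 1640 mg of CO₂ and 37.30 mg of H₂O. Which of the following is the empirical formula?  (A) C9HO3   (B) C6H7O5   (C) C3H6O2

mol C = 1.640 g CO₂ ÷ 44.009 g/mol = 0.037265 mol
mol H = 2 × 0.03730 g H₂O ÷ 18.015 g/mol = 0.0041410 mol
mass O = 0.6506 − (0.44759 + 0.0041741) = 0.19883 g → mol O = 0.19883 ÷ 15.999 = 0.012428 mol
Divide by the smallest (0.0041410 mol): C 8.999, H 1.000, O 3.001

(A) C9HO3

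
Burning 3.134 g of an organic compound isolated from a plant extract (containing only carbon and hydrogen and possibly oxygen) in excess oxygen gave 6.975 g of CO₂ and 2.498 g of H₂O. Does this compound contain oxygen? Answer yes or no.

mol C = 6.975 g CO₂ ÷ 44.009 g/mol = 0.15849 mol
mol H = 2 × 2.498 g H₂O ÷ 18.015 g/mol = 0.27732 mol
C and H account for only 2.1832 g of the 3.134 g sample; the remaining 0.95083 g must be oxygen.

yes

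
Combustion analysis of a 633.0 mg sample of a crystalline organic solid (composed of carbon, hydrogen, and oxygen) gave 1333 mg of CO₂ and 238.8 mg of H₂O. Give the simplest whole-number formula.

C8H7O4

mol C = 1.333 g CO₂ ÷ 44.009 g/mol = 0.030289 mol
mol H = 2 × 0.2388 g H₂O ÷ 18.015 g/mol = 0.026511 mol
mass O = 0.6330 − (0.36380 + 0.026723) = 0.24247 g → mol O = 0.24247 ÷ 15.999 = 0.015155 mol
Divide by the smallest (0.015155 mol): C 1.999, H 1.749, O 1.000
Multiplying each by 4 gives whole numbers: C 7.99, H 7.00, O 4.00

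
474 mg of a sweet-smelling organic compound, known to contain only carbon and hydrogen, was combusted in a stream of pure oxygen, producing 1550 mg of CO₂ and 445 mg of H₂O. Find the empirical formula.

C5H7

mol C = 1.55 g CO₂ ÷ 44.009 g/mol = 0.03522 mol
mol H = 2 × 0.445 g H₂O ÷ 18.015 g/mol = 0.04940 mol
Divide by the smallest (0.03522 mol): C 1.000, H 1.403
Multiplying each by 5 gives whole numbers: C 5.00, H 7.01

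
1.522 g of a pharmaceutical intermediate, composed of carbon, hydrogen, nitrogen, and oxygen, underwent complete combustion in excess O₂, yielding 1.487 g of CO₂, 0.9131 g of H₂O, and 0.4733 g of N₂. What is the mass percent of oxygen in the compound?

mol C = 1.487 g CO₂ ÷ 44.009 g/mol = 0.033789 mol
mol H = 2 × 0.9131 g H₂O ÷ 18.015 g/mol = 0.10137 mol
mol N = 2 × 0.4733 g N₂ ÷ 28.014 g/mol = 0.033790 mol
mass O = 1.522 − (0.40583 + 0.10218 + 0.47330) = 0.54068 g → mol O = 0.54068 ÷ 15.999 = 0.033795 mol
mass % O = 0.54068 g ÷ 1.522 g × 100%

35.52%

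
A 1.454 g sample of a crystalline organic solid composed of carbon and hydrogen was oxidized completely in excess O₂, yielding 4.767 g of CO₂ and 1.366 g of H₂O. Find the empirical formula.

mol C = 4.767 g CO₂ ÷ 44.009 g/mol = 0.10832 mol
mol H = 2 × 1.366 g H₂O ÷ 18.015 g/mol = 0.15165 mol
Divide by the smallest (0.10832 mol): C 1.000, H 1.400
Multiplying each by 5 gives whole numbers: C 5.00, H 7.00

C5H7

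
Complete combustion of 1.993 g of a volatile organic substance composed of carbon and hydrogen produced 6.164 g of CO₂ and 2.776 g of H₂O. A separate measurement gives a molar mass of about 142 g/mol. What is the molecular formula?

mol C = 6.164 g CO₂ ÷ 44.009 g/mol = 0.14006 mol
mol H = 2 × 2.776 g H₂O ÷ 18.015 g/mol = 0.30819 mol
Divide by the smallest (0.14006 mol): C 1.000, H 2.200
Multiplying each by 5 gives whole numbers: C 5.00, H 11.00
Empirical formula: C5H11
Empirical-formula mass = 71.14 g/mol; 142 ÷ 71.14 ≈ 2, so the molecular formula is C10H22.

C10H22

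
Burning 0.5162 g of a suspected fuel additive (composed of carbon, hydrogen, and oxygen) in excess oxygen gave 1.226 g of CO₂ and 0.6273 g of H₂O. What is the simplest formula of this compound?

mol C = 1.226 g CO₂ ÷ 44.009 g/mol = 0.027858 mol
mol H = 2 × 0.6273 g H₂O ÷ 18.015 g/mol = 0.069642 mol
mass O = 0.5162 − (0.33460 + 0.070199) = 0.11140 g → mol O = 0.11140 ÷ 15.999 = 0.0069629 mol
Divide by the smallest (0.0069629 mol): C 4.001, H 10.002, O 1.000

C4H10O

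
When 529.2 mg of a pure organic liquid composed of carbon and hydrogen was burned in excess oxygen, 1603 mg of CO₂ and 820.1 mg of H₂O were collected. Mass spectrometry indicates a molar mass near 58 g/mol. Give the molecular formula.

C4H10

mol C = 1.603 g CO₂ ÷ 44.009 g/mol = 0.036424 mol
mol H = 2 × 0.8201 g H₂O ÷ 18.015 g/mol = 0.091046 mol
Divide by the smallest (0.036424 mol): C 1.000, H 2.500
Multiplying each by 2 gives whole numbers: C 2.00, H 5.00
Empirical formula: C2H5
Empirical-formula mass = 29.06 g/mol; 58 ÷ 29.06 ≈ 2, so the molecular formula is C4H10.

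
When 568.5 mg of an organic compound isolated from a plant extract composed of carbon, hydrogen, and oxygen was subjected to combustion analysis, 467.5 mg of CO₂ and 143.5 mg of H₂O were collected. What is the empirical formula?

C2H3O5

mol C = 0.4675 g CO₂ ÷ 44.009 g/mol = 0.010623 mol
mol H = 2 × 0.1435 g H₂O ÷ 18.015 g/mol = 0.015931 mol
mass O = 0.5685 − (0.12759 + 0.016059) = 0.42485 g → mol O = 0.42485 ÷ 15.999 = 0.026555 mol
Divide by the smallest (0.010623 mol): C 1.000, H 1.500, O 2.500
Multiplying each by 2 gives whole numbers: C 2.00, H 3.00, O 5.00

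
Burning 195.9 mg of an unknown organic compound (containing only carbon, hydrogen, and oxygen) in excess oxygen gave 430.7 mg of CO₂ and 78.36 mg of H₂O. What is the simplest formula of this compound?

C9H8O4

mol C = 0.4307 g CO₂ ÷ 44.009 g/mol = 0.0097866 mol
mol H = 2 × 0.07836 g H₂O ÷ 18.015 g/mol = 0.0086994 mol
mass O = 0.1959 − (0.11755 + 0.0087690) = 0.069584 g → mol O = 0.069584 ÷ 15.999 = 0.0043493 mol
Divide by the smallest (0.0043493 mol): C 2.250, H 2.000, O 1.000
Multiplying each by 4 gives whole numbers: C 9.00, H 8.00, O 4.00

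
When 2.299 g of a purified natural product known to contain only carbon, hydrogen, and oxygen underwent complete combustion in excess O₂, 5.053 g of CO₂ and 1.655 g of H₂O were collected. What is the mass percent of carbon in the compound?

59.99%

mol C = 5.053 g CO₂ ÷ 44.009 g/mol = 0.11482 mol
mol H = 2 × 1.655 g H₂O ÷ 18.015 g/mol = 0.18374 mol
mass O = 2.299 − (1.3791 + 0.18521) = 0.73472 g → mol O = 0.73472 ÷ 15.999 = 0.045923 mol
mass % C = 1.3791 g ÷ 2.299 g × 100%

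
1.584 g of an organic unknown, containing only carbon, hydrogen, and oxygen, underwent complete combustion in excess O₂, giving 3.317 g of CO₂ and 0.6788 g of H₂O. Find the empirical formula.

C2H2O

mol C = 3.317 g CO₂ ÷ 44.009 g/mol = 0.075371 mol
mol H = 2 × 0.6788 g H₂O ÷ 18.015 g/mol = 0.075359 mol
mass O = 1.584 − (0.90528 + 0.075962) = 0.60276 g → mol O = 0.60276 ÷ 15.999 = 0.037675 mol
Divide by the smallest (0.037675 mol): C 2.001, H 2.000, O 1.000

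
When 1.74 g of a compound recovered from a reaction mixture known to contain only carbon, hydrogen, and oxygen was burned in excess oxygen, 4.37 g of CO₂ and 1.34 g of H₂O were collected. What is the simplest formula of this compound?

C4H6O

mol C = 4.37 g CO₂ ÷ 44.009 g/mol = 0.09930 mol
mol H = 2 × 1.34 g H₂O ÷ 18.015 g/mol = 0.1488 mol
mass O = 1.74 − (1.193 + 0.1500) = 0.3974 g → mol O = 0.3974 ÷ 15.999 = 0.02484 mol
Divide by the smallest (0.02484 mol): C 3.998, H 5.989, O 1.000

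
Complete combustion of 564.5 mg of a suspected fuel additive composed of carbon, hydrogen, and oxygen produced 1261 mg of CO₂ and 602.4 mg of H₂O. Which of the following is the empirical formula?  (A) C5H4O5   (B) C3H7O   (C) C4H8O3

mol C = 1.261 g CO₂ ÷ 44.009 g/mol = 0.028653 mol
mol H = 2 × 0.6024 g H₂O ÷ 18.015 g/mol = 0.066878 mol
mass O = 0.5645 − (0.34415 + 0.067413) = 0.15293 g → mol O = 0.15293 ÷ 15.999 = 0.0095589 mol
Divide by the smallest (0.0095589 mol): C 2.998, H 6.996, O 1.000

(B) C3H7O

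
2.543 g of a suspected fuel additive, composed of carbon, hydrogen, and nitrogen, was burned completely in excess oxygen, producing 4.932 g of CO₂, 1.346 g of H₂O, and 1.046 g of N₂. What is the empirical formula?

C3H4N2

mol C = 4.932 g CO₂ ÷ 44.009 g/mol = 0.11207 mol
mol H = 2 × 1.346 g H₂O ÷ 18.015 g/mol = 0.14943 mol
mol N = 2 × 1.046 g N₂ ÷ 28.014 g/mol = 0.074677 mol
Divide by the smallest (0.074677 mol): C 1.501, H 2.001, N 1.000
Multiplying each by 2 gives whole numbers: C 3.00, H 4.00, N 2.00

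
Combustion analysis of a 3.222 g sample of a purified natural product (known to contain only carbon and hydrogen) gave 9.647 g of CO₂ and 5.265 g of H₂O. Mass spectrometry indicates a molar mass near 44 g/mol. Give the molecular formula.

C3H8

mol C = 9.647 g CO₂ ÷ 44.009 g/mol = 0.21921 mol
mol H = 2 × 5.265 g H₂O ÷ 18.015 g/mol = 0.58451 mol
Divide by the smallest (0.21921 mol): C 1.000, H 2.667
Multiplying each by 3 gives whole numbers: C 3.00, H 8.00
Empirical formula: C3H8
Empirical-formula mass = 44.10 g/mol; 44 ÷ 44.10 ≈ 1, so the molecular formula is C3H8.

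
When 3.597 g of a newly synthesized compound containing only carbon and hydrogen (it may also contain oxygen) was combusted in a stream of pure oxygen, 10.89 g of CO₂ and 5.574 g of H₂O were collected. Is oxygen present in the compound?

no

mol C = 10.89 g CO₂ ÷ 44.009 g/mol = 0.24745 mol
mol H = 2 × 5.574 g H₂O ÷ 18.015 g/mol = 0.61882 mol
C and H together account for 3.5959 g — essentially the entire 3.597 g sample — so the compound contains no oxygen.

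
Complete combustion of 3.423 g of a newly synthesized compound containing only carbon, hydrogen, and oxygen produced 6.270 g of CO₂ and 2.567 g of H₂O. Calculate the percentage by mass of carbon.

49.99%

mol C = 6.270 g CO₂ ÷ 44.009 g/mol = 0.14247 mol
mol H = 2 × 2.567 g H₂O ÷ 18.015 g/mol = 0.28498 mol
mass O = 3.423 − (1.7112 + 0.28726) = 1.4245 g → mol O = 1.4245 ÷ 15.999 = 0.089038 mol
mass % C = 1.7112 g ÷ 3.423 g × 100%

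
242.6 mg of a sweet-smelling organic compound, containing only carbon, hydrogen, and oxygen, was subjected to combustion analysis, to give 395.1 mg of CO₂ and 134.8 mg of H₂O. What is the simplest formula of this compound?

mol C = 0.3951 g CO₂ ÷ 44.009 g/mol = 0.0089777 mol
mol H = 2 × 0.1348 g H₂O ÷ 18.015 g/mol = 0.014965 mol
mass O = 0.2426 − (0.10783 + 0.015085) = 0.11968 g → mol O = 0.11968 ÷ 15.999 = 0.0074807 mol
Divide by the smallest (0.0074807 mol): C 1.200, H 2.001, O 1.000
Multiplying each by 5 gives whole numbers: C 6.00, H 10.00, O 5.00

C6H10O5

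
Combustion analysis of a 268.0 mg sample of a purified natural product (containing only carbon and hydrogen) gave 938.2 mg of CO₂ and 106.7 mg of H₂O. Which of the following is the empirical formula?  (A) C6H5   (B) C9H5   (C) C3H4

(B) C9H5

mol C = 0.9382 g CO₂ ÷ 44.009 g/mol = 0.021318 mol
mol H = 2 × 0.1067 g H₂O ÷ 18.015 g/mol = 0.011846 mol
Divide by the smallest (0.011846 mol): C 1.800, H 1.000
Multiplying each by 5 gives whole numbers: C 9.00, H 5.00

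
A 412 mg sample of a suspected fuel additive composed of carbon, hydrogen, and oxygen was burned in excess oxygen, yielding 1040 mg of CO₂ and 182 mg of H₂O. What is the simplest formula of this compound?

C7H6O2

mol C = 1.04 g CO₂ ÷ 44.009 g/mol = 0.02363 mol
mol H = 2 × 0.182 g H₂O ÷ 18.015 g/mol = 0.02021 mol
mass O = 0.412 − (0.2838 + 0.02037) = 0.1078 g → mol O = 0.1078 ÷ 15.999 = 0.006738 mol
Divide by the smallest (0.006738 mol): C 3.507, H 2.999, O 1.000
Multiplying each by 2 gives whole numbers: C 7.01, H 6.00, O 2.00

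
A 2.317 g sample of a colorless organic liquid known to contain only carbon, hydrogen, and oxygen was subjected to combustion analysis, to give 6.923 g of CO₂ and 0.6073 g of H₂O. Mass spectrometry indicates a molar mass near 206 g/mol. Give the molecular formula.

mol C = 6.923 g CO₂ ÷ 44.009 g/mol = 0.15731 mol
mol H = 2 × 0.6073 g H₂O ÷ 18.015 g/mol = 0.067422 mol
mass O = 2.317 − (1.8894 + 0.067961) = 0.35960 g → mol O = 0.35960 ÷ 15.999 = 0.022477 mol
Divide by the smallest (0.022477 mol): C 6.999, H 3.000, O 1.000
Empirical formula: C7H3O
Empirical-formula mass = 103.10 g/mol; 206 ÷ 103.10 ≈ 2, so the molecular formula is C14H6O2.

C14H6O2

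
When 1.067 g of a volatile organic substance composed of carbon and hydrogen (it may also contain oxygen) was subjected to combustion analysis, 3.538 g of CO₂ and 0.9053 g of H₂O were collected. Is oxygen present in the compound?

no

mol C = 3.538 g CO₂ ÷ 44.009 g/mol = 0.080393 mol
mol H = 2 × 0.9053 g H₂O ÷ 18.015 g/mol = 0.10051 mol
C and H together account for 1.0669 g — essentially the entire 1.067 g sample — so the compound contains no oxygen.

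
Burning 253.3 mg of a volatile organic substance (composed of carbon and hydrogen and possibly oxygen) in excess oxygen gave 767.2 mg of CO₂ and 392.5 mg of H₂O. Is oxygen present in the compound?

no

mol C = 0.7672 g CO₂ ÷ 44.009 g/mol = 0.017433 mol
mol H = 2 × 0.3925 g H₂O ÷ 18.015 g/mol = 0.043575 mol
C and H together account for 0.25331 g — essentially the entire 0.2533 g sample — so the compound contains no oxygen.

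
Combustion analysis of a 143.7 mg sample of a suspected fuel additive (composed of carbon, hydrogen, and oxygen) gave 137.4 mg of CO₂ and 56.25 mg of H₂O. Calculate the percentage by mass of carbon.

26.10%

mol C = 0.1374 g CO₂ ÷ 44.009 g/mol = 0.0031221 mol
mol H = 2 × 0.05625 g H₂O ÷ 18.015 g/mol = 0.0062448 mol
mass O = 0.1437 − (0.037499 + 0.0062948) = 0.099906 g → mol O = 0.099906 ÷ 15.999 = 0.0062445 mol
mass % C = 0.037499 g ÷ 0.1437 g × 100%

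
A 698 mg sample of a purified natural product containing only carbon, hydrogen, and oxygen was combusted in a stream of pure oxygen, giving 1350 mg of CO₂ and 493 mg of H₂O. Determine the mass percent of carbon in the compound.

mol C = 1.35 g CO₂ ÷ 44.009 g/mol = 0.03068 mol
mol H = 2 × 0.493 g H₂O ÷ 18.015 g/mol = 0.05473 mol
mass O = 0.698 − (0.3684 + 0.05517) = 0.2744 g → mol O = 0.2744 ÷ 15.999 = 0.01715 mol
mass % C = 0.3684 g ÷ 0.698 g × 100%

52.8%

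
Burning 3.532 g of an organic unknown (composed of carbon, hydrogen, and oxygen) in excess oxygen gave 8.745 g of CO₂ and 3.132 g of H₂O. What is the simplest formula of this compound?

mol C = 8.745 g CO₂ ÷ 44.009 g/mol = 0.19871 mol
mol H = 2 × 3.132 g H₂O ÷ 18.015 g/mol = 0.34771 mol
mass O = 3.532 − (2.3867 + 0.35049) = 0.79481 g → mol O = 0.79481 ÷ 15.999 = 0.049679 mol
Divide by the smallest (0.049679 mol): C 4.000, H 6.999, O 1.000

C4H7O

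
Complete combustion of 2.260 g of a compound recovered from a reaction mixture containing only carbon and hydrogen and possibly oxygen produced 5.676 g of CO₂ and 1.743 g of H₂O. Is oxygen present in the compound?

mol C = 5.676 g CO₂ ÷ 44.009 g/mol = 0.12897 mol
mol H = 2 × 1.743 g H₂O ÷ 18.015 g/mol = 0.19351 mol
C and H account for only 1.7442 g of the 2.260 g sample; the remaining 0.51584 g must be oxygen.

yes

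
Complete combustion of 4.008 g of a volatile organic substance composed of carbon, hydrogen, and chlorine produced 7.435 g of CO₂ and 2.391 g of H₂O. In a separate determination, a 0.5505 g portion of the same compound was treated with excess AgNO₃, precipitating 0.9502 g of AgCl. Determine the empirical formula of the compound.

mol C = 7.435 g CO₂ ÷ 44.009 g/mol = 0.16894 mol
mol H = 2 × 2.391 g H₂O ÷ 18.015 g/mol = 0.26545 mol
From the AgCl data: mol Cl per gram of compound = (0.9502 ÷ 143.318) ÷ 0.5505 = 0.012044 mol/g, so in the 4.008 g combustion sample mol Cl = 0.048271 mol
Divide by the smallest (0.048271 mol): C 3.500, H 5.499, Cl 1.000
Multiplying each by 2 gives whole numbers: C 7.00, H 11.00, Cl 2.00

C7H11Cl2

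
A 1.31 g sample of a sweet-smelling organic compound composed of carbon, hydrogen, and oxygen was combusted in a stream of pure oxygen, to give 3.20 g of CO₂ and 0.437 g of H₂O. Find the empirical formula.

mol C = 3.20 g CO₂ ÷ 44.009 g/mol = 0.07271 mol
mol H = 2 × 0.437 g H₂O ÷ 18.015 g/mol = 0.04852 mol
mass O = 1.31 − (0.8733 + 0.04890) = 0.3877 g → mol O = 0.3877 ÷ 15.999 = 0.02424 mol
Divide by the smallest (0.02424 mol): C 3.000, H 2.002, O 1.000

C3H2O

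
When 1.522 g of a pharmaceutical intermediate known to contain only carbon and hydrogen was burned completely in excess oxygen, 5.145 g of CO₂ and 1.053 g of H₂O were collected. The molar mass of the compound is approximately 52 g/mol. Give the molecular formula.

mol C = 5.145 g CO₂ ÷ 44.009 g/mol = 0.11691 mol
mol H = 2 × 1.053 g H₂O ÷ 18.015 g/mol = 0.11690 mol
Divide by the smallest (0.11690 mol): C 1.000, H 1.000
Empirical formula: CH
Empirical-formula mass = 13.02 g/mol; 52 ÷ 13.02 ≈ 4, so the molecular formula is C4H4.

C4H4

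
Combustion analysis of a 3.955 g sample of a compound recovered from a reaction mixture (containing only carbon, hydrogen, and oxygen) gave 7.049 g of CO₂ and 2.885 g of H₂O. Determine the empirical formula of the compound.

mol C = 7.049 g CO₂ ÷ 44.009 g/mol = 0.16017 mol
mol H = 2 × 2.885 g H₂O ÷ 18.015 g/mol = 0.32029 mol
mass O = 3.955 − (1.9238 + 0.32285) = 1.7083 g → mol O = 1.7083 ÷ 15.999 = 0.10678 mol
Divide by the smallest (0.10678 mol): C 1.500, H 3.000, O 1.000
Multiplying each by 2 gives whole numbers: C 3.00, H 6.00, O 2.00

C3H6O2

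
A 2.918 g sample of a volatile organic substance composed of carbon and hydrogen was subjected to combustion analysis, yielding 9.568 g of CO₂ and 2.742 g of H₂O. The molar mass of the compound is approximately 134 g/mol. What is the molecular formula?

C10H14

mol C = 9.568 g CO₂ ÷ 44.009 g/mol = 0.21741 mol
mol H = 2 × 2.742 g H₂O ÷ 18.015 g/mol = 0.30441 mol
Divide by the smallest (0.21741 mol): C 1.000, H 1.400
Multiplying each by 5 gives whole numbers: C 5.00, H 7.00
Empirical formula: C5H7
Empirical-formula mass = 67.11 g/mol; 134 ÷ 67.11 ≈ 2, so the molecular formula is C10H14.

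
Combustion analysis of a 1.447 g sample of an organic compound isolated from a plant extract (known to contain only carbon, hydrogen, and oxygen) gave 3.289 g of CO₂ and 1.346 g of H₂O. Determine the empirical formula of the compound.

mol C = 3.289 g CO₂ ÷ 44.009 g/mol = 0.074735 mol
mol H = 2 × 1.346 g H₂O ÷ 18.015 g/mol = 0.14943 mol
mass O = 1.447 − (0.89764 + 0.15063) = 0.39873 g → mol O = 0.39873 ÷ 15.999 = 0.024922 mol
Divide by the smallest (0.024922 mol): C 2.999, H 5.996, O 1.000

C3H6O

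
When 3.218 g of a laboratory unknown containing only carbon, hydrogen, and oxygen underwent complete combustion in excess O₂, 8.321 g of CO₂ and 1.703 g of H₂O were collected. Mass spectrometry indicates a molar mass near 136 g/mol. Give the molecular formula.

C8H8O2

mol C = 8.321 g CO₂ ÷ 44.009 g/mol = 0.18907 mol
mol H = 2 × 1.703 g H₂O ÷ 18.015 g/mol = 0.18906 mol
mass O = 3.218 − (2.2710 + 0.19058) = 0.75644 g → mol O = 0.75644 ÷ 15.999 = 0.047281 mol
Divide by the smallest (0.047281 mol): C 3.999, H 3.999, O 1.000
Empirical formula: C4H4O
Empirical-formula mass = 68.08 g/mol; 136 ÷ 68.08 ≈ 2, so the molecular formula is C8H8O2.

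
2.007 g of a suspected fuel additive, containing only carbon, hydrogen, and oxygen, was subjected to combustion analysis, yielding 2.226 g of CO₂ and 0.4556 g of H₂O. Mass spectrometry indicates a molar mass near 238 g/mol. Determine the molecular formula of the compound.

mol C = 2.226 g CO₂ ÷ 44.009 g/mol = 0.050581 mol
mol H = 2 × 0.4556 g H₂O ÷ 18.015 g/mol = 0.050580 mol
mass O = 2.007 − (0.60752 + 0.050985) = 1.3485 g → mol O = 1.3485 ÷ 15.999 = 0.084286 mol
Divide by the smallest (0.050580 mol): C 1.000, H 1.000, O 1.666
Multiplying each by 3 gives whole numbers: C 3.00, H 3.00, O 5.00
Empirical formula: C3H3O5
Empirical-formula mass = 119.05 g/mol; 238 ÷ 119.05 ≈ 2, so the molecular formula is C6H6O10.

C6H6O10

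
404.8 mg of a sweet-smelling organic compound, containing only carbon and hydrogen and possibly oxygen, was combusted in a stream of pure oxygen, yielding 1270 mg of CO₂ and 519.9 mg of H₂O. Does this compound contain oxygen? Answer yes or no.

mol C = 1.270 g CO₂ ÷ 44.009 g/mol = 0.028858 mol
mol H = 2 × 0.5199 g H₂O ÷ 18.015 g/mol = 0.057719 mol
C and H together account for 0.40479 g — essentially the entire 0.4048 g sample — so the compound contains no oxygen.

no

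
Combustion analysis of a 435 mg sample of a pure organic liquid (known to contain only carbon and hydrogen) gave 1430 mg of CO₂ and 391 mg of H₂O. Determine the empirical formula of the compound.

C3H4

mol C = 1.43 g CO₂ ÷ 44.009 g/mol = 0.03249 mol
mol H = 2 × 0.391 g H₂O ÷ 18.015 g/mol = 0.04341 mol
Divide by the smallest (0.03249 mol): C 1.000, H 1.336
Multiplying each by 3 gives whole numbers: C 3.00, H 4.01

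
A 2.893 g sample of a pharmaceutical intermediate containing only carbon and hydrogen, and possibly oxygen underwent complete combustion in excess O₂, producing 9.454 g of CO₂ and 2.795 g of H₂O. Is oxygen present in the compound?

mol C = 9.454 g CO₂ ÷ 44.009 g/mol = 0.21482 mol
mol H = 2 × 2.795 g H₂O ÷ 18.015 g/mol = 0.31030 mol
C and H together account for 2.8930 g — essentially the entire 2.893 g sample — so the compound contains no oxygen.

no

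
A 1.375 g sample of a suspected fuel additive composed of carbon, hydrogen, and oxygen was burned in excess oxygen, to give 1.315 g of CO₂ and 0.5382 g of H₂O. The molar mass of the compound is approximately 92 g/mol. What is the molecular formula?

mol C = 1.315 g CO₂ ÷ 44.009 g/mol = 0.029880 mol
mol H = 2 × 0.5382 g H₂O ÷ 18.015 g/mol = 0.059750 mol
mass O = 1.375 − (0.35889 + 0.060228) = 0.95588 g → mol O = 0.95588 ÷ 15.999 = 0.059746 mol
Divide by the smallest (0.029880 mol): C 1.000, H 2.000, O 2.000
Empirical formula: CH2O2
Empirical-formula mass = 46.02 g/mol; 92 ÷ 46.02 ≈ 2, so the molecular formula is C2H4O4.

C2H4O4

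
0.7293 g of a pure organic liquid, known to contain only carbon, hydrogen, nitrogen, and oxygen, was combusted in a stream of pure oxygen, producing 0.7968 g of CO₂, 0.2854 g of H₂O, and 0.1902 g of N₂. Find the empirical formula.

mol C = 0.7968 g CO₂ ÷ 44.009 g/mol = 0.018105 mol
mol H = 2 × 0.2854 g H₂O ÷ 18.015 g/mol = 0.031685 mol
mol N = 2 × 0.1902 g N₂ ÷ 28.014 g/mol = 0.013579 mol
mass O = 0.7293 − (0.21746 + 0.031938 + 0.19020) = 0.28970 g → mol O = 0.28970 ÷ 15.999 = 0.018107 mol
Divide by the smallest (0.013579 mol): C 1.333, H 2.333, N 1.000, O 1.333
Multiplying each by 3 gives whole numbers: C 4.00, H 7.00, N 3.00, O 4.00

C4H7N3O4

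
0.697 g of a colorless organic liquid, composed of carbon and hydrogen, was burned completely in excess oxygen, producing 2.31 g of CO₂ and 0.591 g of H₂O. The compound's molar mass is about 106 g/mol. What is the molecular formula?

mol C = 2.31 g CO₂ ÷ 44.009 g/mol = 0.05249 mol
mol H = 2 × 0.591 g H₂O ÷ 18.015 g/mol = 0.06561 mol
Divide by the smallest (0.05249 mol): C 1.000, H 1.250
Multiplying each by 4 gives whole numbers: C 4.00, H 5.00
Empirical formula: C4H5
Empirical-formula mass = 53.08 g/mol; 106 ÷ 53.08 ≈ 2, so the molecular formula is C8H10.

C8H10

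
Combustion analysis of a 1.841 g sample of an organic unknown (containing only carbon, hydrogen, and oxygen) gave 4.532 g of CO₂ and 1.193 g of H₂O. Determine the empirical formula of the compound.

C7H9O2

mol C = 4.532 g CO₂ ÷ 44.009 g/mol = 0.10298 mol
mol H = 2 × 1.193 g H₂O ÷ 18.015 g/mol = 0.13245 mol
mass O = 1.841 − (1.2369 + 0.13350) = 0.47062 g → mol O = 0.47062 ÷ 15.999 = 0.029415 mol
Divide by the smallest (0.029415 mol): C 3.501, H 4.503, O 1.000
Multiplying each by 2 gives whole numbers: C 7.00, H 9.01, O 2.00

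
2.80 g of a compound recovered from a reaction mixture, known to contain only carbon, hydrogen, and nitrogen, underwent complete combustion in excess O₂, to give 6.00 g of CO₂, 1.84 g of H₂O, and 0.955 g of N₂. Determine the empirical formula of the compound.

mol C = 6.00 g CO₂ ÷ 44.009 g/mol = 0.1363 mol
mol H = 2 × 1.84 g H₂O ÷ 18.015 g/mol = 0.2043 mol
mol N = 2 × 0.955 g N₂ ÷ 28.014 g/mol = 0.06818 mol
Divide by the smallest (0.06818 mol): C 2.000, H 2.996, N 1.000

C2H3N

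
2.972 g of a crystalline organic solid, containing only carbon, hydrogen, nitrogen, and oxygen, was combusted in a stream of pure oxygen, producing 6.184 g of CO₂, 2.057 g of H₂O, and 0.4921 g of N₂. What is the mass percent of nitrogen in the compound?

mol C = 6.184 g CO₂ ÷ 44.009 g/mol = 0.14052 mol
mol H = 2 × 2.057 g H₂O ÷ 18.015 g/mol = 0.22837 mol
mol N = 2 × 0.4921 g N₂ ÷ 28.014 g/mol = 0.035132 mol
mass O = 2.972 − (1.6877 + 0.23019 + 0.49210) = 0.56196 g → mol O = 0.56196 ÷ 15.999 = 0.035125 mol
mass % N = 0.49210 g ÷ 2.972 g × 100%

16.56%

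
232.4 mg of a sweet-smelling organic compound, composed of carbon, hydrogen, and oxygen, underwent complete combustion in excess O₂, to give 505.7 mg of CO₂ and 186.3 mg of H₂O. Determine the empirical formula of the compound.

C5H9O2

mol C = 0.5057 g CO₂ ÷ 44.009 g/mol = 0.011491 mol
mol H = 2 × 0.1863 g H₂O ÷ 18.015 g/mol = 0.020683 mol
mass O = 0.2324 − (0.13802 + 0.020848) = 0.073535 g → mol O = 0.073535 ÷ 15.999 = 0.0045962 mol
Divide by the smallest (0.0045962 mol): C 2.500, H 4.500, O 1.000
Multiplying each by 2 gives whole numbers: C 5.00, H 9.00, O 2.00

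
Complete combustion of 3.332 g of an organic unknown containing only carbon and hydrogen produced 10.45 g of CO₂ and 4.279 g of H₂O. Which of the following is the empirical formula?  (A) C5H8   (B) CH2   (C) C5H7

mol C = 10.45 g CO₂ ÷ 44.009 g/mol = 0.23745 mol
mol H = 2 × 4.279 g H₂O ÷ 18.015 g/mol = 0.47505 mol
Divide by the smallest (0.23745 mol): C 1.000, H 2.001

(B) CH2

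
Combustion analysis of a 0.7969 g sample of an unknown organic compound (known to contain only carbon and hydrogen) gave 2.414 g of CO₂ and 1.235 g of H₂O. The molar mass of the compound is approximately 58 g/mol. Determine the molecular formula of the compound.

mol C = 2.414 g CO₂ ÷ 44.009 g/mol = 0.054852 mol
mol H = 2 × 1.235 g H₂O ÷ 18.015 g/mol = 0.13711 mol
Divide by the smallest (0.054852 mol): C 1.000, H 2.500
Multiplying each by 2 gives whole numbers: C 2.00, H 5.00
Empirical formula: C2H5
Empirical-formula mass = 29.06 g/mol; 58 ÷ 29.06 ≈ 2, so the molecular formula is C4H10.

C4H10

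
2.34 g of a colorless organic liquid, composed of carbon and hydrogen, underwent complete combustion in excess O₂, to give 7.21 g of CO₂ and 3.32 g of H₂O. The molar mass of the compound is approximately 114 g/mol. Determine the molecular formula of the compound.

C8H18

mol C = 7.21 g CO₂ ÷ 44.009 g/mol = 0.1638 mol
mol H = 2 × 3.32 g H₂O ÷ 18.015 g/mol = 0.3686 mol
Divide by the smallest (0.1638 mol): C 1.000, H 2.250
Multiplying each by 4 gives whole numbers: C 4.00, H 9.00
Empirical formula: C4H9
Empirical-formula mass = 57.12 g/mol; 114 ÷ 57.12 ≈ 2, so the molecular formula is C8H18.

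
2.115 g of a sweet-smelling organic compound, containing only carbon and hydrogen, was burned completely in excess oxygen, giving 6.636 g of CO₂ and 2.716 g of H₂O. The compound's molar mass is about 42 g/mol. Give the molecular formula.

C3H6

mol C = 6.636 g CO₂ ÷ 44.009 g/mol = 0.15079 mol
mol H = 2 × 2.716 g H₂O ÷ 18.015 g/mol = 0.30153 mol
Divide by the smallest (0.15079 mol): C 1.000, H 2.000
Empirical formula: CH2
Empirical-formula mass = 14.03 g/mol; 42 ÷ 14.03 ≈ 3, so the molecular formula is C3H6.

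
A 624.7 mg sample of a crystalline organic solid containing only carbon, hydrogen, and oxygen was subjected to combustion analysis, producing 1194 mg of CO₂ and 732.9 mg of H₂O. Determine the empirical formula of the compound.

mol C = 1.194 g CO₂ ÷ 44.009 g/mol = 0.027131 mol
mol H = 2 × 0.7329 g H₂O ÷ 18.015 g/mol = 0.081366 mol
mass O = 0.6247 − (0.32587 + 0.082016) = 0.21682 g → mol O = 0.21682 ÷ 15.999 = 0.013552 mol
Divide by the smallest (0.013552 mol): C 2.002, H 6.004, O 1.000

C2H6O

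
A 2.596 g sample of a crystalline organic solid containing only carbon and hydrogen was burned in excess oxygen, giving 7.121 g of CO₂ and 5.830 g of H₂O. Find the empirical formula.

CH4

mol C = 7.121 g CO₂ ÷ 44.009 g/mol = 0.16181 mol
mol H = 2 × 5.830 g H₂O ÷ 18.015 g/mol = 0.64724 mol
Divide by the smallest (0.16181 mol): C 1.000, H 4.000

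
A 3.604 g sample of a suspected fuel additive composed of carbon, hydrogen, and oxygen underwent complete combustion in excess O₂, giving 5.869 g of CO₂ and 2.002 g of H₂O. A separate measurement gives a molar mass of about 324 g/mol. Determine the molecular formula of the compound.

mol C = 5.869 g CO₂ ÷ 44.009 g/mol = 0.13336 mol
mol H = 2 × 2.002 g H₂O ÷ 18.015 g/mol = 0.22226 mol
mass O = 3.604 − (1.6018 + 0.22404) = 1.7782 g → mol O = 1.7782 ÷ 15.999 = 0.11114 mol
Divide by the smallest (0.11114 mol): C 1.200, H 2.000, O 1.000
Multiplying each by 5 gives whole numbers: C 6.00, H 10.00, O 5.00
Empirical formula: C6H10O5
Empirical-formula mass = 162.14 g/mol; 324 ÷ 162.14 ≈ 2, so the molecular formula is C12H20O10.

C12H20O10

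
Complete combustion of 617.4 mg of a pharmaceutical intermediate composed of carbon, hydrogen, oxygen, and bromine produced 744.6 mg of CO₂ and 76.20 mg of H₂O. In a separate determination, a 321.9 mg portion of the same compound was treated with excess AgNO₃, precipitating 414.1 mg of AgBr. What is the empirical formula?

C4H2BrO

mol C = 0.7446 g CO₂ ÷ 44.009 g/mol = 0.016919 mol
mol H = 2 × 0.07620 g H₂O ÷ 18.015 g/mol = 0.0084596 mol
From the AgBr data: mol Br per gram of compound = (0.4141 ÷ 187.772) ÷ 0.3219 = 0.0068510 mol/g, so in the 0.6174 g combustion sample mol Br = 0.0042298 mol
mass O = 0.6174 − (0.20322 + 0.0085273 + 0.33798) = 0.067677 g → mol O = 0.067677 ÷ 15.999 = 0.0042301 mol
Divide by the smallest (0.0042298 mol): C 4.000, H 2.000, Br 1.000, O 1.000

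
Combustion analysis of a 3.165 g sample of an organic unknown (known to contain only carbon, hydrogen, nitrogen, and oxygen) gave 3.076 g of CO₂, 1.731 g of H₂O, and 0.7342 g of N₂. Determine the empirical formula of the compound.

C4H11N3O5

mol C = 3.076 g CO₂ ÷ 44.009 g/mol = 0.069895 mol
mol H = 2 × 1.731 g H₂O ÷ 18.015 g/mol = 0.19217 mol
mol N = 2 × 0.7342 g N₂ ÷ 28.014 g/mol = 0.052417 mol
mass O = 3.165 − (0.83951 + 0.19371 + 0.73420) = 1.3976 g → mol O = 1.3976 ÷ 15.999 = 0.087354 mol
Divide by the smallest (0.052417 mol): C 1.333, H 3.666, N 1.000, O 1.667
Multiplying each by 3 gives whole numbers: C 4.00, H 11.00, N 3.00, O 5.00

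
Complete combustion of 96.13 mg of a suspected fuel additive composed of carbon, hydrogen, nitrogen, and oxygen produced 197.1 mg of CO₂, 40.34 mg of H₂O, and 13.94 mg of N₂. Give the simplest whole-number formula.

C9H9N2O3

mol C = 0.1971 g CO₂ ÷ 44.009 g/mol = 0.0044786 mol
mol H = 2 × 0.04034 g H₂O ÷ 18.015 g/mol = 0.0044785 mol
mol N = 2 × 0.01394 g N₂ ÷ 28.014 g/mol = 0.00099522 mol
mass O = 0.09613 − (0.053793 + 0.0045143 + 0.013940) = 0.023883 g → mol O = 0.023883 ÷ 15.999 = 0.0014928 mol
Divide by the smallest (0.00099522 mol): C 4.500, H 4.500, N 1.000, O 1.500
Multiplying each by 2 gives whole numbers: C 9.00, H 9.00, N 2.00, O 3.00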